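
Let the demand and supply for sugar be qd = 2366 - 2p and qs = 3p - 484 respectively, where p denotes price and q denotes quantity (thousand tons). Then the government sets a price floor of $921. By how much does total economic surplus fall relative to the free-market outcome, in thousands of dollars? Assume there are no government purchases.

205335

Without the control the market clears where 2366 - 2p = 3p - 484, i.e. p* = 570 and q* = 1226.
Since 921 > 570, the floor is binding.
At p = 921: qd = 2366 - 2·921 = 524 and qs = 3·921 - 484 = 2279.
Quantity traded falls to 524. At q = 524 the demand price is (2366 - 524)/2 = 921 and the supply price is (484 + 524)/3 = 336.
Deadweight loss = ½ · (921 - 336) · (1226 - 524) = ½ · 585 · 702 = 205335.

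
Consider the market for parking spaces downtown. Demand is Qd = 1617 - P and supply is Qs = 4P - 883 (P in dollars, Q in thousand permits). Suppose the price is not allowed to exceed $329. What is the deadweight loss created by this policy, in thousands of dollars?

292410

In a free market, 1617 - P = 4P - 883 gives the equilibrium P* = 500, Q* = 1117.
The ceiling of 329 is below the equilibrium price 500, so it binds.
At P = 329: Qd = 1617 - 329 = 1288 and Qs = 4·329 - 883 = 433.
Quantity traded falls to 433. At Q = 433 the demand price is 1617 - 433 = 1184 and the supply price is (883 + 433)/4 = 329.
Deadweight loss = ½ · (1184 - 329) · (1117 - 433) = ½ · 855 · 684 = 292410.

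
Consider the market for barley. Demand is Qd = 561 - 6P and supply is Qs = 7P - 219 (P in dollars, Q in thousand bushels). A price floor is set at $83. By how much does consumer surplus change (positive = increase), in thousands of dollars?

Setting quantity demanded equal to quantity supplied, 561 - 6P = 7P - 219, gives P* = 60 and Q* = 201.
Since 83 > 60, the floor is binding.
At P = 83: Qd = 561 - 6·83 = 63 and Qs = 7·83 - 219 = 362.
Consumer surplus without the control is ½ · (93.5 - 60) · 201 = 3366.75.
With the floor, consumers buy 63 units at 83, so CS = ½ · (93.5 - 83) · 63 = 330.75.
Change in consumer surplus = 330.75 - 3366.75 = -3036.

-3036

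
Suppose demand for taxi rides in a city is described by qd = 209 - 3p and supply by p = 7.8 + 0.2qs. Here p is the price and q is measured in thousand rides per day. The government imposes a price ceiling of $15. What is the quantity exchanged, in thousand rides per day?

Rearranging supply gives qs = 5p - 39. Without the control the market clears where 209 - 3p = 5p - 39, i.e. p* = 31 and q* = 116.
The ceiling of 15 is below the equilibrium price 31, so it binds.
At p = 15: qd = 209 - 3·15 = 164 and qs = 5·15 - 39 = 36.
The quantity actually transacted is the short side, supply: 36.

36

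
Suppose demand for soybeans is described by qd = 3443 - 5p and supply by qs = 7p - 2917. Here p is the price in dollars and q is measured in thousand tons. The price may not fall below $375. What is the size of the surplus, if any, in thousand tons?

In a free market, 3443 - 5p = 7p - 2917 gives the equilibrium p* = 530, q* = 793.
Since 375 is below p* = 530, the floor does not bind and the free-market outcome prevails.
Since the control does not bind, there is no surplus.

0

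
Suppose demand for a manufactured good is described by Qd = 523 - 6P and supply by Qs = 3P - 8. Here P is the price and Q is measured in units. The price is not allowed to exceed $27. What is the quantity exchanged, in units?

Without the control the market clears where 523 - 6P = 3P - 8, i.e. P* = 59 and Q* = 169.
Since 27 < 59, the ceiling is binding.
At P = 27: Qd = 523 - 6·27 = 361 and Qs = 3·27 - 8 = 73.
The quantity actually transacted is the short side, supply: 73.

73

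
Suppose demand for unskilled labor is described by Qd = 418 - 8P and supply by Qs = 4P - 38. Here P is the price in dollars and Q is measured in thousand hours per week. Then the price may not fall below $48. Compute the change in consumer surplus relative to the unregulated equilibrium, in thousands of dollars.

Setting quantity demanded equal to quantity supplied, 418 - 8P = 4P - 38, gives P* = 38 and Q* = 114.
Because the floor (48) lies above the market-clearing price, it is binding.
At P = 48: Qd = 418 - 8·48 = 34 and Qs = 4·48 - 38 = 154.
Consumer surplus without the control is ½ · (52.25 - 38) · 114 = 812.25.
With the floor, consumers buy 34 units at 48, so CS = ½ · (52.25 - 48) · 34 = 72.25.
Change in consumer surplus = 72.25 - 812.25 = -740.

-740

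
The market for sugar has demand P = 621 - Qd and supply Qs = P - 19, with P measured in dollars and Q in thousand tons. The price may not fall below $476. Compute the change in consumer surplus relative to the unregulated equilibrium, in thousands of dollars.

-34788

Rearranging demand gives Qd = 621 - P. In a free market, 621 - P = P - 19 gives the equilibrium P* = 320, Q* = 301.
Because the floor (476) lies above the market-clearing price, it is binding.
At P = 476: Qd = 621 - 476 = 145 and Qs = 476 - 19 = 457.
Consumer surplus without the control is ½ · (621 - 320) · 301 = 45300.5.
With the floor, consumers buy 145 units at 476, so CS = ½ · (621 - 476) · 145 = 10512.5.
Change in consumer surplus = 10512.5 - 45300.5 = -34788.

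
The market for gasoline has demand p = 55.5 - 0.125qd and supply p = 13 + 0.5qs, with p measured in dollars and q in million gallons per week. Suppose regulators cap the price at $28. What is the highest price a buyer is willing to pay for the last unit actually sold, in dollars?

51.75

Rearranging demand gives qd = 444 - 8p; rearranging supply gives qs = 2p - 26. Without the control the market clears where 444 - 8p = 2p - 26, i.e. p* = 47 and q* = 68.
Because the ceiling (28) lies below the market-clearing price, it is binding.
At p = 28: qd = 444 - 8·28 = 220 and qs = 2·28 - 26 = 30.
Only 30 units reach the market. On the demand curve, the marginal buyer's willingness to pay at q = 30 is (444 - 30)/8 = 51.75.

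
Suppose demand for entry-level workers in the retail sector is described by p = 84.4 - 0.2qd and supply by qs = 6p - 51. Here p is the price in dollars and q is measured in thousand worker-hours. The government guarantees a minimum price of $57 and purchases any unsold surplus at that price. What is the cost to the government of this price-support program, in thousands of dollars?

Rearranging demand gives qd = 422 - 5p. Equilibrium: 422 - 5p = 6p - 51, so 473 = 11p and p* = 43, q* = 207.
The floor of 57 is above the equilibrium price 43, so it binds.
At p = 57: qd = 422 - 5·57 = 137 and qs = 6·57 - 51 = 291.
Surplus = qs - qd = 154.
Government expenditure = surplus × support price = 154 × 57 = 8778.

8778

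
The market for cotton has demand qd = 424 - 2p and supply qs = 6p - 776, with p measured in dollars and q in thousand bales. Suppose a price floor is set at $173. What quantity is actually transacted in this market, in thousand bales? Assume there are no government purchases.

78

Setting quantity demanded equal to quantity supplied, 424 - 2p = 6p - 776, gives p* = 150 and q* = 124.
Because the floor (173) lies above the market-clearing price, it is binding.
At p = 173: qd = 424 - 2·173 = 78 and qs = 6·173 - 776 = 262.
The quantity actually transacted is the short side, demand: 78.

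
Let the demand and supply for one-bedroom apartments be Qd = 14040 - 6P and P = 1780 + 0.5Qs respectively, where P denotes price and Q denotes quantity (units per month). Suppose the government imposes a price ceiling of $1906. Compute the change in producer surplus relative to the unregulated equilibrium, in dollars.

Rearranging supply gives Qs = 2P - 3560. Setting quantity demanded equal to quantity supplied, 14040 - 6P = 2P - 3560, gives P* = 2200 and Q* = 840.
The ceiling of 1906 is below the equilibrium price 2200, so it binds.
At P = 1906: Qd = 14040 - 6·1906 = 2604 and Qs = 2·1906 - 3560 = 252.
Producer surplus without the control is ½ · (2200 - 1780) · 840 = 176400.
With the ceiling, producers sell 252 units at 1906, so PS = ½ · (1906 - 1780) · 252 = 15876.
Change in producer surplus = 15876 - 176400 = -160524.

-160524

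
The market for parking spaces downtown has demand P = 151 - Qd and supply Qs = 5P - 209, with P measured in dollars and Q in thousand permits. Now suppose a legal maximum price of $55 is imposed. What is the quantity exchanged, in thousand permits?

Rearranging demand gives Qd = 151 - P. Equilibrium: 151 - P = 5P - 209, so 360 = 6P and P* = 60, Q* = 91.
Because the ceiling (55) lies below the market-clearing price, it is binding.
At P = 55: Qd = 151 - 55 = 96 and Qs = 5·55 - 209 = 66.
The quantity actually transacted is the short side, supply: 66.

66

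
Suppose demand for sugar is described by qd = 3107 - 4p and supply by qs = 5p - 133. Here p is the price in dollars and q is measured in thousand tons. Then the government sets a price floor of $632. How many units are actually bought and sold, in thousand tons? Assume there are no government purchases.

Equilibrium: 3107 - 4p = 5p - 133, so 3240 = 9p and p* = 360, q* = 1667.
Since 632 > 360, the floor is binding.
At p = 632: qd = 3107 - 4·632 = 579 and qs = 5·632 - 133 = 3027.
The quantity actually transacted is the short side, demand: 579.

579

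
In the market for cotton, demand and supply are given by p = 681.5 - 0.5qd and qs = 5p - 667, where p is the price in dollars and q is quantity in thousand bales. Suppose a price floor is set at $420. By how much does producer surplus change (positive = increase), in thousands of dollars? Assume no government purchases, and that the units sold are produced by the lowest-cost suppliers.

Rearranging demand gives qd = 1363 - 2p. Setting quantity demanded equal to quantity supplied, 1363 - 2p = 5p - 667, gives p* = 290 and q* = 783.
Because the floor (420) lies above the market-clearing price, it is binding.
At p = 420: qd = 1363 - 2·420 = 523 and qs = 5·420 - 667 = 1433.
Producer surplus without the control is ½ · (290 - 133.4) · 783 = 61308.9.
With the floor, 523 units are sold at 420. The supply price at q = 523 is 238, so PS = ½ · [(420 - 133.4) + (420 - 238)] · 523 = 122538.9.
Change in producer surplus = 122538.9 - 61308.9 = 61230.

61230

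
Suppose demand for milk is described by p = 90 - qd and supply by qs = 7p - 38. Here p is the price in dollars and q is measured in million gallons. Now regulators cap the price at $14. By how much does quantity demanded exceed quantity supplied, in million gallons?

Rearranging demand gives qd = 90 - p. Setting quantity demanded equal to quantity supplied, 90 - p = 7p - 38, gives p* = 16 and q* = 74.
The ceiling of 14 is below the equilibrium price 16, so it binds.
At p = 14: qd = 90 - 14 = 76 and qs = 7·14 - 38 = 60.
Shortage = qd - qs = 76 - 60 = 16.

16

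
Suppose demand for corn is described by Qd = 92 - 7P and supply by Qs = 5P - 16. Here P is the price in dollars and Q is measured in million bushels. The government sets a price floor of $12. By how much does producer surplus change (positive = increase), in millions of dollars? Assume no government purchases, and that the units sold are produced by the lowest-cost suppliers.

In a free market, 92 - 7P = 5P - 16 gives the equilibrium P* = 9, Q* = 29.
The floor of 12 is above the equilibrium price 9, so it binds.
At P = 12: Qd = 92 - 7·12 = 8 and Qs = 5·12 - 16 = 44.
Producer surplus without the control is ½ · (9 - 3.2) · 29 = 84.1.
With the floor, 8 units are sold at 12. The supply price at Q = 8 is 4.8, so PS = ½ · [(12 - 3.2) + (12 - 4.8)] · 8 = 64.
Change in producer surplus = 64 - 84.1 = -20.1.

-20.1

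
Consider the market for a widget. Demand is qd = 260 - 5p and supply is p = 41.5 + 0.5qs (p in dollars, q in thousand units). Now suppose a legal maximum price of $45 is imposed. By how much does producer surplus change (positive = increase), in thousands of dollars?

Rearranging supply gives qs = 2p - 83. Equilibrium: 260 - 5p = 2p - 83, so 343 = 7p and p* = 49, q* = 15.
Since 45 < 49, the ceiling is binding.
At p = 45: qd = 260 - 5·45 = 35 and qs = 2·45 - 83 = 7.
Producer surplus without the control is ½ · (49 - 41.5) · 15 = 56.25.
With the ceiling, producers sell 7 units at 45, so PS = ½ · (45 - 41.5) · 7 = 12.25.
Change in producer surplus = 12.25 - 56.25 = -44.

-44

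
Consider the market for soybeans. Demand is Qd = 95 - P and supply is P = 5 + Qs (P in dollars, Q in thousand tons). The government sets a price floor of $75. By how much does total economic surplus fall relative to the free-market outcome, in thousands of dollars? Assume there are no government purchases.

Rearranging supply gives Qs = P - 5. Setting quantity demanded equal to quantity supplied, 95 - P = P - 5, gives P* = 50 and Q* = 45.
Since 75 > 50, the floor is binding.
At P = 75: Qd = 95 - 75 = 20 and Qs = 75 - 5 = 70.
Quantity traded falls to 20. At Q = 20 the demand price is 95 - 20 = 75 and the supply price is 5 + 20 = 25.
Deadweight loss = ½ · (75 - 25) · (45 - 20) = ½ · 50 · 25 = 625.

625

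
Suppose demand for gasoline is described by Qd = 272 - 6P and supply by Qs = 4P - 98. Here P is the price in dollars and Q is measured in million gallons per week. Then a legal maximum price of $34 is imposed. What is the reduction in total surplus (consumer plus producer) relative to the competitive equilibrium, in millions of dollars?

In a free market, 272 - 6P = 4P - 98 gives the equilibrium P* = 37, Q* = 50.
Because the ceiling (34) lies below the market-clearing price, it is binding.
At P = 34: Qd = 272 - 6·34 = 68 and Qs = 4·34 - 98 = 38.
Quantity traded falls to 38. At Q = 38 the demand price is (272 - 38)/6 = 39 and the supply price is (98 + 38)/4 = 34.
Deadweight loss = ½ · (39 - 34) · (50 - 38) = ½ · 5 · 12 = 30.

30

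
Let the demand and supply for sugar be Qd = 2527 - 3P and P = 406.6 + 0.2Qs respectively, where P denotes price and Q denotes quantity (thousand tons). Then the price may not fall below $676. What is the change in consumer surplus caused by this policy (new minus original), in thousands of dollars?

-69748

Rearranging supply gives Qs = 5P - 2033. Equilibrium: 2527 - 3P = 5P - 2033, so 4560 = 8P and P* = 570, Q* = 817.
The floor of 676 is above the equilibrium price 570, so it binds.
At P = 676: Qd = 2527 - 3·676 = 499 and Qs = 5·676 - 2033 = 1347.
Consumer surplus without the control is ½ · (2527/3 - 570) · 817 = 667489/6.
With the floor, consumers buy 499 units at 676, so CS = ½ · (2527/3 - 676) · 499 = 249001/6.
Change in consumer surplus = 249001/6 - 667489/6 = -69748.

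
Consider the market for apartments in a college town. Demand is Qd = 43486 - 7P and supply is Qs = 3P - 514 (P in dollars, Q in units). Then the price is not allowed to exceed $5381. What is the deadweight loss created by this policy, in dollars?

0

In a free market, 43486 - 7P = 3P - 514 gives the equilibrium P* = 4400, Q* = 12686.
The ceiling of 5381 is above the equilibrium price 4400, so it is not binding; the market clears at P* = 4400, Q* = 12686.
Since the control does not bind, no trades are prevented and deadweight loss is zero.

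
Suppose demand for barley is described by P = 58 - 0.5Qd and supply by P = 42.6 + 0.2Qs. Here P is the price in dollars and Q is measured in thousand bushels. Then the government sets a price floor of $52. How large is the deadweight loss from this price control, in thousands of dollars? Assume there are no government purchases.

35

Rearranging demand gives Qd = 116 - 2P; rearranging supply gives Qs = 5P - 213. Setting quantity demanded equal to quantity supplied, 116 - 2P = 5P - 213, gives P* = 47 and Q* = 22.
Because the floor (52) lies above the market-clearing price, it is binding.
At P = 52: Qd = 116 - 2·52 = 12 and Qs = 5·52 - 213 = 47.
Quantity traded falls to 12. At Q = 12 the demand price is (116 - 12)/2 = 52 and the supply price is (213 + 12)/5 = 45.
Deadweight loss = ½ · (52 - 45) · (22 - 12) = ½ · 7 · 10 = 35.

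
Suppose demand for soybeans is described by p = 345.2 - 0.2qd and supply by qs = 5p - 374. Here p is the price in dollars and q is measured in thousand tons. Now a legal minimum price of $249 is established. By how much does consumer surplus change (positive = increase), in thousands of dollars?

-22561.5

Rearranging demand gives qd = 1726 - 5p. In a free market, 1726 - 5p = 5p - 374 gives the equilibrium p* = 210, q* = 676.
Because the floor (249) lies above the market-clearing price, it is binding.
At p = 249: qd = 1726 - 5·249 = 481 and qs = 5·249 - 374 = 871.
Consumer surplus without the control is ½ · (345.2 - 210) · 676 = 45697.6.
With the floor, consumers buy 481 units at 249, so CS = ½ · (345.2 - 249) · 481 = 23136.1.
Change in consumer surplus = 23136.1 - 45697.6 = -22561.5.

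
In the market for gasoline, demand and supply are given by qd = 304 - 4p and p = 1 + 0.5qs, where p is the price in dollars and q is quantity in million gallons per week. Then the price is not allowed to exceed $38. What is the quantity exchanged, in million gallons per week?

Rearranging supply gives qs = 2p - 2. Without the control the market clears where 304 - 4p = 2p - 2, i.e. p* = 51 and q* = 100.
Since 38 < 51, the ceiling is binding.
At p = 38: qd = 304 - 4·38 = 152 and qs = 2·38 - 2 = 74.
The quantity actually transacted is the short side, supply: 74.

74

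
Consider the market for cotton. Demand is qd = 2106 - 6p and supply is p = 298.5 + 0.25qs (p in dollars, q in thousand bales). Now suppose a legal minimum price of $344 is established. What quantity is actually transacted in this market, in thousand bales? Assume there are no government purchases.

42

Rearranging supply gives qs = 4p - 1194. Without the control the market clears where 2106 - 6p = 4p - 1194, i.e. p* = 330 and q* = 126.
Because the floor (344) lies above the market-clearing price, it is binding.
At p = 344: qd = 2106 - 6·344 = 42 and qs = 4·344 - 1194 = 182.
The quantity actually transacted is the short side, demand: 42.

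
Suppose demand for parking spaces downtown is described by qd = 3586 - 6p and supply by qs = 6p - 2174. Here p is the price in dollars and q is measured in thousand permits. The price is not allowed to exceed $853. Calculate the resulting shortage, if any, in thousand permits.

0

Equilibrium: 3586 - 6p = 6p - 2174, so 5760 = 12p and p* = 480, q* = 706.
Since 853 is above p* = 480, the ceiling does not bind and the free-market outcome prevails.
Since the control does not bind, there is no shortage.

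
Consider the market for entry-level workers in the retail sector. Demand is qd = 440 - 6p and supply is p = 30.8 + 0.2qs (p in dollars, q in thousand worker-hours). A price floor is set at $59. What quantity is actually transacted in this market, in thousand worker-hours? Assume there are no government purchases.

86

Rearranging supply gives qs = 5p - 154. Equilibrium: 440 - 6p = 5p - 154, so 594 = 11p and p* = 54, q* = 116.
The floor of 59 is above the equilibrium price 54, so it binds.
At p = 59: qd = 440 - 6·59 = 86 and qs = 5·59 - 154 = 141.
The quantity actually transacted is the short side, demand: 86.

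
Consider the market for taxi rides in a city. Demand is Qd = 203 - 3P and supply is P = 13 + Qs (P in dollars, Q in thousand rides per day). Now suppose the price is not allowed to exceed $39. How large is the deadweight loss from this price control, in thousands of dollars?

150

Rearranging supply gives Qs = P - 13. Without the control the market clears where 203 - 3P = P - 13, i.e. P* = 54 and Q* = 41.
Since 39 < 54, the ceiling is binding.
At P = 39: Qd = 203 - 3·39 = 86 and Qs = 39 - 13 = 26.
Quantity traded falls to 26. At Q = 26 the demand price is (203 - 26)/3 = 59 and the supply price is 13 + 26 = 39.
Deadweight loss = ½ · (59 - 39) · (41 - 26) = ½ · 20 · 15 = 150.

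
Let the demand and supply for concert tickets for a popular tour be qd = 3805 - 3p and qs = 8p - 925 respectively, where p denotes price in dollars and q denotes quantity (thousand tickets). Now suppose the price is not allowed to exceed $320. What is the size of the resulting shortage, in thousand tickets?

Without the control the market clears where 3805 - 3p = 8p - 925, i.e. p* = 430 and q* = 2515.
The ceiling of 320 is below the equilibrium price 430, so it binds.
At p = 320: qd = 3805 - 3·320 = 2845 and qs = 8·320 - 925 = 1635.
Shortage = qd - qs = 2845 - 1635 = 1210.

1210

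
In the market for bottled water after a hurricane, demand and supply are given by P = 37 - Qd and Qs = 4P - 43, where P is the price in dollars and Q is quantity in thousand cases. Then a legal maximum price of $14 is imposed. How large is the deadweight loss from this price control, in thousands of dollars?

40

Rearranging demand gives Qd = 37 - P. Setting quantity demanded equal to quantity supplied, 37 - P = 4P - 43, gives P* = 16 and Q* = 21.
Since 14 < 16, the ceiling is binding.
At P = 14: Qd = 37 - 14 = 23 and Qs = 4·14 - 43 = 13.
Quantity traded falls to 13. At Q = 13 the demand price is 37 - 13 = 24 and the supply price is (43 + 13)/4 = 14.
Deadweight loss = ½ · (24 - 14) · (21 - 13) = ½ · 10 · 8 = 40.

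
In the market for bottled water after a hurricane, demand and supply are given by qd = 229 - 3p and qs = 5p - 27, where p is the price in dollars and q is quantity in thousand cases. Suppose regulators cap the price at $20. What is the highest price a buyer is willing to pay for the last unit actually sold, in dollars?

52

Setting quantity demanded equal to quantity supplied, 229 - 3p = 5p - 27, gives p* = 32 and q* = 133.
Because the ceiling (20) lies below the market-clearing price, it is binding.
At p = 20: qd = 229 - 3·20 = 169 and qs = 5·20 - 27 = 73.
Only 73 units reach the market. On the demand curve, the marginal buyer's willingness to pay at q = 73 is (229 - 73)/3 = 52.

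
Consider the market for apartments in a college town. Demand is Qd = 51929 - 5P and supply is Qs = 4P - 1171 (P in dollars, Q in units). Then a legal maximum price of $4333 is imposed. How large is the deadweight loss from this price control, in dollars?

8839760.4

Without the control the market clears where 51929 - 5P = 4P - 1171, i.e. P* = 5900 and Q* = 22429.
Because the ceiling (4333) lies below the market-clearing price, it is binding.
At P = 4333: Qd = 51929 - 5·4333 = 30264 and Qs = 4·4333 - 1171 = 16161.
Quantity traded falls to 16161. At Q = 16161 the demand price is (51929 - 16161)/5 = 7153.6 and the supply price is (1171 + 16161)/4 = 4333.
Deadweight loss = ½ · (7153.6 - 4333) · (22429 - 16161) = ½ · 2820.6 · 6268 = 8839760.4.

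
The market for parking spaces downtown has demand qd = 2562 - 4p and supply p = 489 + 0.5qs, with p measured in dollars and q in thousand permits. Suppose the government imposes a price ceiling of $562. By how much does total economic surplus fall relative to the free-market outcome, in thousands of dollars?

Rearranging supply gives qs = 2p - 978. Setting quantity demanded equal to quantity supplied, 2562 - 4p = 2p - 978, gives p* = 590 and q* = 202.
Since 562 < 590, the ceiling is binding.
At p = 562: qd = 2562 - 4·562 = 314 and qs = 2·562 - 978 = 146.
Quantity traded falls to 146. At q = 146 the demand price is (2562 - 146)/4 = 604 and the supply price is (978 + 146)/2 = 562.
Deadweight loss = ½ · (604 - 562) · (202 - 146) = ½ · 42 · 56 = 1176.

1176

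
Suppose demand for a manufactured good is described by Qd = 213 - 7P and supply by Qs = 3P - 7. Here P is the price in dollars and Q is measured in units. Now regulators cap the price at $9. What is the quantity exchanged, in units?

Equilibrium: 213 - 7P = 3P - 7, so 220 = 10P and P* = 22, Q* = 59.
Since 9 < 22, the ceiling is binding.
At P = 9: Qd = 213 - 7·9 = 150 and Qs = 3·9 - 7 = 20.
The quantity actually transacted is the short side, supply: 20.

20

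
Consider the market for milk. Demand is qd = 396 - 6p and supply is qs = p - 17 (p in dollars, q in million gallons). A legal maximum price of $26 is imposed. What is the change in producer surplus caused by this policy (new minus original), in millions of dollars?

-841.5

Setting quantity demanded equal to quantity supplied, 396 - 6p = p - 17, gives p* = 59 and q* = 42.
Because the ceiling (26) lies below the market-clearing price, it is binding.
At p = 26: qd = 396 - 6·26 = 240 and qs = 26 - 17 = 9.
Producer surplus without the control is ½ · (59 - 17) · 42 = 882.
With the ceiling, producers sell 9 units at 26, so PS = ½ · (26 - 17) · 9 = 40.5.
Change in producer surplus = 40.5 - 882 = -841.5.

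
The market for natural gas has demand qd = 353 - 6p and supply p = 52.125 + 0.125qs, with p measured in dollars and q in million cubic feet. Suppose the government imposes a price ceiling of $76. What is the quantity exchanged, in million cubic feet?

Rearranging supply gives qs = 8p - 417. Equilibrium: 353 - 6p = 8p - 417, so 770 = 14p and p* = 55, q* = 23.
Since 76 is above p* = 55, the ceiling does not bind and the free-market outcome prevails.

23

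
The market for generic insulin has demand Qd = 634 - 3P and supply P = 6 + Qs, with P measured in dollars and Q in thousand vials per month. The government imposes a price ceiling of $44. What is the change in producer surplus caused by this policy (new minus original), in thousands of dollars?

-11136

Rearranging supply gives Qs = P - 6. In a free market, 634 - 3P = P - 6 gives the equilibrium P* = 160, Q* = 154.
Because the ceiling (44) lies below the market-clearing price, it is binding.
At P = 44: Qd = 634 - 3·44 = 502 and Qs = 44 - 6 = 38.
Producer surplus without the control is ½ · (160 - 6) · 154 = 11858.
With the ceiling, producers sell 38 units at 44, so PS = ½ · (44 - 6) · 38 = 722.
Change in producer surplus = 722 - 11858 = -11136.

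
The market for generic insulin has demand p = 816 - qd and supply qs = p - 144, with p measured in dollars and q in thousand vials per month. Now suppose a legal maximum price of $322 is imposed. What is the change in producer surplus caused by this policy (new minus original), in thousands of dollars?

Rearranging demand gives qd = 816 - p. Equilibrium: 816 - p = p - 144, so 960 = 2p and p* = 480, q* = 336.
Since 322 < 480, the ceiling is binding.
At p = 322: qd = 816 - 322 = 494 and qs = 322 - 144 = 178.
Producer surplus without the control is ½ · (480 - 144) · 336 = 56448.
With the ceiling, producers sell 178 units at 322, so PS = ½ · (322 - 144) · 178 = 15842.
Change in producer surplus = 15842 - 56448 = -40606.

-40606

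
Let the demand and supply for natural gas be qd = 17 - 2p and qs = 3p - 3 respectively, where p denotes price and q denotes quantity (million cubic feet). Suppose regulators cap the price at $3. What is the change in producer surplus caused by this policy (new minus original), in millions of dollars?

-7.5

In a free market, 17 - 2p = 3p - 3 gives the equilibrium p* = 4, q* = 9.
Because the ceiling (3) lies below the market-clearing price, it is binding.
At p = 3: qd = 17 - 2·3 = 11 and qs = 3·3 - 3 = 6.
Producer surplus without the control is ½ · (4 - 1) · 9 = 13.5.
With the ceiling, producers sell 6 units at 3, so PS = ½ · (3 - 1) · 6 = 6.
Change in producer surplus = 6 - 13.5 = -7.5.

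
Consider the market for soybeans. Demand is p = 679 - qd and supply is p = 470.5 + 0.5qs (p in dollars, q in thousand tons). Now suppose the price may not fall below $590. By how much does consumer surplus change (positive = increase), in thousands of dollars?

-5700

Rearranging demand gives qd = 679 - p; rearranging supply gives qs = 2p - 941. Equilibrium: 679 - p = 2p - 941, so 1620 = 3p and p* = 540, q* = 139.
Since 590 > 540, the floor is binding.
At p = 590: qd = 679 - 590 = 89 and qs = 2·590 - 941 = 239.
Consumer surplus without the control is ½ · (679 - 540) · 139 = 9660.5.
With the floor, consumers buy 89 units at 590, so CS = ½ · (679 - 590) · 89 = 3960.5.
Change in consumer surplus = 3960.5 - 9660.5 = -5700.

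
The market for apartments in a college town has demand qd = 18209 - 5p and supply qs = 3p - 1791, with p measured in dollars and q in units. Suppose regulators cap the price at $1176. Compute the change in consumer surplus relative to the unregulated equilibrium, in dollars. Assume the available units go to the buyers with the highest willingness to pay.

722109.6

Setting quantity demanded equal to quantity supplied, 18209 - 5p = 3p - 1791, gives p* = 2500 and q* = 5709.
Because the ceiling (1176) lies below the market-clearing price, it is binding.
At p = 1176: qd = 18209 - 5·1176 = 12329 and qs = 3·1176 - 1791 = 1737.
Consumer surplus without the control is ½ · (3641.8 - 2500) · 5709 = 3259268.1.
With the ceiling, 1737 units are sold at 1176 (assume they go to the highest-value buyers). The demand price at q = 1737 is 3294.4, so CS = ½ · [(3641.8 - 1176) + (3294.4 - 1176)] · 1737 = 3981377.7.
Change in consumer surplus = 3981377.7 - 3259268.1 = 722109.6.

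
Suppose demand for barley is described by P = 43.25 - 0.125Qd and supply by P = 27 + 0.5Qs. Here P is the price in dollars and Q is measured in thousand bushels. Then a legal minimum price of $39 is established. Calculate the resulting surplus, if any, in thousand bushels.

0

Rearranging demand gives Qd = 346 - 8P; rearranging supply gives Qs = 2P - 54. Without the control the market clears where 346 - 8P = 2P - 54, i.e. P* = 40 and Q* = 26.
Since 39 is below P* = 40, the floor does not bind and the free-market outcome prevails.
Since the control does not bind, there is no surplus.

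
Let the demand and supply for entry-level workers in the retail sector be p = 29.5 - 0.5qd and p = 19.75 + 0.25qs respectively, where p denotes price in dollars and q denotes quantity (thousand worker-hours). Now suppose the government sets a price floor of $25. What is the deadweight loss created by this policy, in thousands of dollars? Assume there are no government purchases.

6

Rearranging demand gives qd = 59 - 2p; rearranging supply gives qs = 4p - 79. Equilibrium: 59 - 2p = 4p - 79, so 138 = 6p and p* = 23, q* = 13.
Since 25 > 23, the floor is binding.
At p = 25: qd = 59 - 2·25 = 9 and qs = 4·25 - 79 = 21.
Quantity traded falls to 9. At q = 9 the demand price is (59 - 9)/2 = 25 and the supply price is (79 + 9)/4 = 22.
Deadweight loss = ½ · (25 - 22) · (13 - 9) = ½ · 3 · 4 = 6.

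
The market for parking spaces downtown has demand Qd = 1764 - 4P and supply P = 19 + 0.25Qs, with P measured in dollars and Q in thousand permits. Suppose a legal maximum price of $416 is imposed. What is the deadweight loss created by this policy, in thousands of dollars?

Rearranging supply gives Qs = 4P - 76. Setting quantity demanded equal to quantity supplied, 1764 - 4P = 4P - 76, gives P* = 230 and Q* = 844.
The ceiling of 416 is above the equilibrium price 230, so it is not binding; the market clears at P* = 230, Q* = 844.
Since the control does not bind, no trades are prevented and deadweight loss is zero.

0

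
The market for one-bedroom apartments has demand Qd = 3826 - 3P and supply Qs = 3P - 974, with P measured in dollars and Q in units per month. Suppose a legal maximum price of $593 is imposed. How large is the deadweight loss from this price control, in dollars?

Equilibrium: 3826 - 3P = 3P - 974, so 4800 = 6P and P* = 800, Q* = 1426.
The ceiling of 593 is below the equilibrium price 800, so it binds.
At P = 593: Qd = 3826 - 3·593 = 2047 and Qs = 3·593 - 974 = 805.
Quantity traded falls to 805. At Q = 805 the demand price is (3826 - 805)/3 = 1007 and the supply price is (974 + 805)/3 = 593.
Deadweight loss = ½ · (1007 - 593) · (1426 - 805) = ½ · 414 · 621 = 128547.

128547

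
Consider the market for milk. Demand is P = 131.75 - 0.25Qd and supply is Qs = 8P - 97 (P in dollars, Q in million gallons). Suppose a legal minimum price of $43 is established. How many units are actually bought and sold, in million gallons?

Rearranging demand gives Qd = 527 - 4P. Equilibrium: 527 - 4P = 8P - 97, so 624 = 12P and P* = 52, Q* = 319.
Since 43 is below P* = 52, the floor does not bind and the free-market outcome prevails.

319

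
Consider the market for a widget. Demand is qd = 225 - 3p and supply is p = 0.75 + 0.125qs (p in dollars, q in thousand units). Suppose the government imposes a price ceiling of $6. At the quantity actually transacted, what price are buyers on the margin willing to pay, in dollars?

Rearranging supply gives qs = 8p - 6. Setting quantity demanded equal to quantity supplied, 225 - 3p = 8p - 6, gives p* = 21 and q* = 162.
The ceiling of 6 is below the equilibrium price 21, so it binds.
At p = 6: qd = 225 - 3·6 = 207 and qs = 8·6 - 6 = 42.
Only 42 units reach the market. On the demand curve, the marginal buyer's willingness to pay at q = 42 is (225 - 42)/3 = 61.

61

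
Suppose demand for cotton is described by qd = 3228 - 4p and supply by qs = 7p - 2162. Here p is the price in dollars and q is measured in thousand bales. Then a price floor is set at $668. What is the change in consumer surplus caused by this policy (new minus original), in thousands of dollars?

Setting quantity demanded equal to quantity supplied, 3228 - 4p = 7p - 2162, gives p* = 490 and q* = 1268.
Since 668 > 490, the floor is binding.
At p = 668: qd = 3228 - 4·668 = 556 and qs = 7·668 - 2162 = 2514.
Consumer surplus without the control is ½ · (807 - 490) · 1268 = 200978.
With the floor, consumers buy 556 units at 668, so CS = ½ · (807 - 668) · 556 = 38642.
Change in consumer surplus = 38642 - 200978 = -162336.

-162336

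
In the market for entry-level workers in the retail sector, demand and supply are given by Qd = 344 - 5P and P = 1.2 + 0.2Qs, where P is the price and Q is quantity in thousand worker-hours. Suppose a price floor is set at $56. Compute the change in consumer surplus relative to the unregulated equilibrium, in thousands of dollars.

Rearranging supply gives Qs = 5P - 6. Equilibrium: 344 - 5P = 5P - 6, so 350 = 10P and P* = 35, Q* = 169.
The floor of 56 is above the equilibrium price 35, so it binds.
At P = 56: Qd = 344 - 5·56 = 64 and Qs = 5·56 - 6 = 274.
Consumer surplus without the control is ½ · (68.8 - 35) · 169 = 2856.1.
With the floor, consumers buy 64 units at 56, so CS = ½ · (68.8 - 56) · 64 = 409.6.
Change in consumer surplus = 409.6 - 2856.1 = -2446.5.

-2446.5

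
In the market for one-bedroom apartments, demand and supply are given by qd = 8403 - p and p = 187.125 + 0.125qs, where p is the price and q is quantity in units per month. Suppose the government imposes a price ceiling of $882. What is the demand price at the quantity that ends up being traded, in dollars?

Rearranging supply gives qs = 8p - 1497. Setting quantity demanded equal to quantity supplied, 8403 - p = 8p - 1497, gives p* = 1100 and q* = 7303.
Since 882 < 1100, the ceiling is binding.
At p = 882: qd = 8403 - 882 = 7521 and qs = 8·882 - 1497 = 5559.
Only 5559 units reach the market. On the demand curve, the marginal buyer's willingness to pay at q = 5559 is (8403 - 5559) = 2844.

2844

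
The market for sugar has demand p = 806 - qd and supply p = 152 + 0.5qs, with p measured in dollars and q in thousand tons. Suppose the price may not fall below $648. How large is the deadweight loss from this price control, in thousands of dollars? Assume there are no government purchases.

Rearranging demand gives qd = 806 - p; rearranging supply gives qs = 2p - 304. Setting quantity demanded equal to quantity supplied, 806 - p = 2p - 304, gives p* = 370 and q* = 436.
Because the floor (648) lies above the market-clearing price, it is binding.
At p = 648: qd = 806 - 648 = 158 and qs = 2·648 - 304 = 992.
Quantity traded falls to 158. At q = 158 the demand price is 806 - 158 = 648 and the supply price is (304 + 158)/2 = 231.
Deadweight loss = ½ · (648 - 231) · (436 - 158) = ½ · 417 · 278 = 57963.

57963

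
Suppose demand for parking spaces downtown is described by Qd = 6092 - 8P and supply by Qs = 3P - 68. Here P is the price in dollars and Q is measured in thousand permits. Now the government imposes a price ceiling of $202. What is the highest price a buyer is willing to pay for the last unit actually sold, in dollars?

Equilibrium: 6092 - 8P = 3P - 68, so 6160 = 11P and P* = 560, Q* = 1612.
The ceiling of 202 is below the equilibrium price 560, so it binds.
At P = 202: Qd = 6092 - 8·202 = 4476 and Qs = 3·202 - 68 = 538.
Only 538 units reach the market. On the demand curve, the marginal buyer's willingness to pay at Q = 538 is (6092 - 538)/8 = 694.25.

694.25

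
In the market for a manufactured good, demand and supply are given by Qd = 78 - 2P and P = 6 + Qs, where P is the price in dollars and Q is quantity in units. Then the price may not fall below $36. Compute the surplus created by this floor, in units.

24

Rearranging supply gives Qs = P - 6. Setting quantity demanded equal to quantity supplied, 78 - 2P = P - 6, gives P* = 28 and Q* = 22.
Because the floor (36) lies above the market-clearing price, it is binding.
At P = 36: Qd = 78 - 2·36 = 6 and Qs = 36 - 6 = 30.
Surplus = Qs - Qd = 30 - 6 = 24.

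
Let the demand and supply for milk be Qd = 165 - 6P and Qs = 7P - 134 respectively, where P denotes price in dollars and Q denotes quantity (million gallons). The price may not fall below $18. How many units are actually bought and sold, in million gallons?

27

Without the control the market clears where 165 - 6P = 7P - 134, i.e. P* = 23 and Q* = 27.
The floor of 18 is below the equilibrium price 23, so it is not binding; the market clears at P* = 23, Q* = 27.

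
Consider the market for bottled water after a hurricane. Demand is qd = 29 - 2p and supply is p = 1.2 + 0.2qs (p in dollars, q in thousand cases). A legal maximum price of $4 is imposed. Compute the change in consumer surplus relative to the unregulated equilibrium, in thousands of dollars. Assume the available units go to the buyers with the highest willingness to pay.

Rearranging supply gives qs = 5p - 6. Without the control the market clears where 29 - 2p = 5p - 6, i.e. p* = 5 and q* = 19.
Since 4 < 5, the ceiling is binding.
At p = 4: qd = 29 - 2·4 = 21 and qs = 5·4 - 6 = 14.
Consumer surplus without the control is ½ · (14.5 - 5) · 19 = 90.25.
With the ceiling, 14 units are sold at 4 (assume they go to the highest-value buyers). The demand price at q = 14 is 7.5, so CS = ½ · [(14.5 - 4) + (7.5 - 4)] · 14 = 98.
Change in consumer surplus = 98 - 90.25 = 7.75.

7.75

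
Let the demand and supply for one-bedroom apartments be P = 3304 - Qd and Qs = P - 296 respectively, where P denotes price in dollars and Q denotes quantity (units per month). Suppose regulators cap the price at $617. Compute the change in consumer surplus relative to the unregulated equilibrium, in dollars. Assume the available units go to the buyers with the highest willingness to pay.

-320001.5

Rearranging demand gives Qd = 3304 - P. Equilibrium: 3304 - P = P - 296, so 3600 = 2P and P* = 1800, Q* = 1504.
The ceiling of 617 is below the equilibrium price 1800, so it binds.
At P = 617: Qd = 3304 - 617 = 2687 and Qs = 617 - 296 = 321.
Consumer surplus without the control is ½ · (3304 - 1800) · 1504 = 1131008.
With the ceiling, 321 units are sold at 617 (assume they go to the highest-value buyers). The demand price at Q = 321 is 2983, so CS = ½ · [(3304 - 617) + (2983 - 617)] · 321 = 811006.5.
Change in consumer surplus = 811006.5 - 1131008 = -320001.5.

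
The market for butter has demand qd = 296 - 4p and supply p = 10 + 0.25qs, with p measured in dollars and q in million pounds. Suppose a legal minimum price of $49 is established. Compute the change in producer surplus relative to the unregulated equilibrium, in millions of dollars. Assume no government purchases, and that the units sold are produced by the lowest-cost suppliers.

Rearranging supply gives qs = 4p - 40. Without the control the market clears where 296 - 4p = 4p - 40, i.e. p* = 42 and q* = 128.
Since 49 > 42, the floor is binding.
At p = 49: qd = 296 - 4·49 = 100 and qs = 4·49 - 40 = 156.
Producer surplus without the control is ½ · (42 - 10) · 128 = 2048.
With the floor, 100 units are sold at 49. The supply price at q = 100 is 35, so PS = ½ · [(49 - 10) + (49 - 35)] · 100 = 2650.
Change in producer surplus = 2650 - 2048 = 602.

602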